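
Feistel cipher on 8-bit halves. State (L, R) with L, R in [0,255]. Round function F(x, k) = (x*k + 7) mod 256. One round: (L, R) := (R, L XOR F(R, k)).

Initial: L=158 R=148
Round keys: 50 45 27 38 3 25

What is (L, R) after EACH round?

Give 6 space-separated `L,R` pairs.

Round 1 (k=50): L=148 R=113
Round 2 (k=45): L=113 R=112
Round 3 (k=27): L=112 R=166
Round 4 (k=38): L=166 R=219
Round 5 (k=3): L=219 R=62
Round 6 (k=25): L=62 R=206

Answer: 148,113 113,112 112,166 166,219 219,62 62,206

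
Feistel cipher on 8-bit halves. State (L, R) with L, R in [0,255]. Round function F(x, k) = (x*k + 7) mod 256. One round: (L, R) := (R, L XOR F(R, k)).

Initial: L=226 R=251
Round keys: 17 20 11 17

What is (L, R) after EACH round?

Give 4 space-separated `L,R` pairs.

Answer: 251,80 80,188 188,75 75,190

Derivation:
Round 1 (k=17): L=251 R=80
Round 2 (k=20): L=80 R=188
Round 3 (k=11): L=188 R=75
Round 4 (k=17): L=75 R=190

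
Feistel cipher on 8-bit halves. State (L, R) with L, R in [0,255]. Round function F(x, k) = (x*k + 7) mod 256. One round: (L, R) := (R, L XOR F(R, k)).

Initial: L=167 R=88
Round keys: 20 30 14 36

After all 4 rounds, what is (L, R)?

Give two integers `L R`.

Round 1 (k=20): L=88 R=64
Round 2 (k=30): L=64 R=223
Round 3 (k=14): L=223 R=121
Round 4 (k=36): L=121 R=212

Answer: 121 212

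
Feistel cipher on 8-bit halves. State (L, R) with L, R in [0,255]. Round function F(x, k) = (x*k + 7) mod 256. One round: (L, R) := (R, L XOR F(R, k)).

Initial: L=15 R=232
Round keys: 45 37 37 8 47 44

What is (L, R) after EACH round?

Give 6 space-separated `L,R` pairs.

Answer: 232,192 192,47 47,18 18,184 184,221 221,187

Derivation:
Round 1 (k=45): L=232 R=192
Round 2 (k=37): L=192 R=47
Round 3 (k=37): L=47 R=18
Round 4 (k=8): L=18 R=184
Round 5 (k=47): L=184 R=221
Round 6 (k=44): L=221 R=187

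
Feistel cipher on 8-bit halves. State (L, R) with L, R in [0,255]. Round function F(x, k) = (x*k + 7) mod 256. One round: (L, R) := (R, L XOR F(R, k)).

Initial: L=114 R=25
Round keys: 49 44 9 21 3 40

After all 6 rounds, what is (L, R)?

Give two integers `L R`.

Answer: 28 115

Derivation:
Round 1 (k=49): L=25 R=162
Round 2 (k=44): L=162 R=198
Round 3 (k=9): L=198 R=95
Round 4 (k=21): L=95 R=20
Round 5 (k=3): L=20 R=28
Round 6 (k=40): L=28 R=115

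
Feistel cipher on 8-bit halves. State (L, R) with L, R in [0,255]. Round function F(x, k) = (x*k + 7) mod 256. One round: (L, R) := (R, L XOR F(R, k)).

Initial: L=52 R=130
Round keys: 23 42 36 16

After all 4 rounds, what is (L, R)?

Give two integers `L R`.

Answer: 178 148

Derivation:
Round 1 (k=23): L=130 R=129
Round 2 (k=42): L=129 R=179
Round 3 (k=36): L=179 R=178
Round 4 (k=16): L=178 R=148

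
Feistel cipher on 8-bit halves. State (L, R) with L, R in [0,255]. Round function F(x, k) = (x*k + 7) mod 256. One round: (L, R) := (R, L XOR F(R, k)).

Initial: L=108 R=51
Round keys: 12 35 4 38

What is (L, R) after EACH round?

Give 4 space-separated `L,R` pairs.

Answer: 51,7 7,207 207,68 68,208

Derivation:
Round 1 (k=12): L=51 R=7
Round 2 (k=35): L=7 R=207
Round 3 (k=4): L=207 R=68
Round 4 (k=38): L=68 R=208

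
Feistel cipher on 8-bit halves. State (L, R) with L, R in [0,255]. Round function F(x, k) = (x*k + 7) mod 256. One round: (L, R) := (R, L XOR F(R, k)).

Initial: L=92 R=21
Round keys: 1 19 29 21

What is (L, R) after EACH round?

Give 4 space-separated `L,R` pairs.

Answer: 21,64 64,210 210,145 145,62

Derivation:
Round 1 (k=1): L=21 R=64
Round 2 (k=19): L=64 R=210
Round 3 (k=29): L=210 R=145
Round 4 (k=21): L=145 R=62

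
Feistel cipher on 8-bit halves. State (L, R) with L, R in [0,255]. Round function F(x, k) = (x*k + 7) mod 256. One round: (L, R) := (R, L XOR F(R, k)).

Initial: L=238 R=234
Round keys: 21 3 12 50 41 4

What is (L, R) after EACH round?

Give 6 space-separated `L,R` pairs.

Answer: 234,215 215,102 102,24 24,209 209,152 152,182

Derivation:
Round 1 (k=21): L=234 R=215
Round 2 (k=3): L=215 R=102
Round 3 (k=12): L=102 R=24
Round 4 (k=50): L=24 R=209
Round 5 (k=41): L=209 R=152
Round 6 (k=4): L=152 R=182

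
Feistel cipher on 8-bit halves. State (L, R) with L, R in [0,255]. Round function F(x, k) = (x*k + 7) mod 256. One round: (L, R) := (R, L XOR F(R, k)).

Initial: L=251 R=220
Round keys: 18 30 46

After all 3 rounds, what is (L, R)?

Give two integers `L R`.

Round 1 (k=18): L=220 R=132
Round 2 (k=30): L=132 R=163
Round 3 (k=46): L=163 R=213

Answer: 163 213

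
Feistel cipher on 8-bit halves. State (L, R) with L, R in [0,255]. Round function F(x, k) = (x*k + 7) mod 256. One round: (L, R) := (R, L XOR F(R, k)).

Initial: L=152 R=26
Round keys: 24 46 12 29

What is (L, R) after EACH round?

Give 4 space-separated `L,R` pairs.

Round 1 (k=24): L=26 R=239
Round 2 (k=46): L=239 R=227
Round 3 (k=12): L=227 R=68
Round 4 (k=29): L=68 R=88

Answer: 26,239 239,227 227,68 68,88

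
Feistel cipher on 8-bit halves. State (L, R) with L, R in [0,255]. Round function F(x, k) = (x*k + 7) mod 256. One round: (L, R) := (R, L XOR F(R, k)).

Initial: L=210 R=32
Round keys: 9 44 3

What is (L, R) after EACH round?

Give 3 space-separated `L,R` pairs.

Answer: 32,245 245,3 3,229

Derivation:
Round 1 (k=9): L=32 R=245
Round 2 (k=44): L=245 R=3
Round 3 (k=3): L=3 R=229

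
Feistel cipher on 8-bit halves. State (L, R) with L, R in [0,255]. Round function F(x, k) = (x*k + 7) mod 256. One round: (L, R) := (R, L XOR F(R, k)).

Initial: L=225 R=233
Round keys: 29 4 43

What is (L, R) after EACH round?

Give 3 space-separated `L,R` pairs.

Answer: 233,141 141,210 210,192

Derivation:
Round 1 (k=29): L=233 R=141
Round 2 (k=4): L=141 R=210
Round 3 (k=43): L=210 R=192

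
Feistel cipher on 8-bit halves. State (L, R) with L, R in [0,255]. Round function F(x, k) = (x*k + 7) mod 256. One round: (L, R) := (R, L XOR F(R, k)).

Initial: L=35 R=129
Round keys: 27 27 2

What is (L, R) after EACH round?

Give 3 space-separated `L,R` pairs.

Answer: 129,129 129,35 35,204

Derivation:
Round 1 (k=27): L=129 R=129
Round 2 (k=27): L=129 R=35
Round 3 (k=2): L=35 R=204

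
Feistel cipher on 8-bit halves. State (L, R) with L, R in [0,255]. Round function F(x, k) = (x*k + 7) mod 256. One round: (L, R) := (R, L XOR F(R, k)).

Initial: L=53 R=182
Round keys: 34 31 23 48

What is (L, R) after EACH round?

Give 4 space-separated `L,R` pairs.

Round 1 (k=34): L=182 R=6
Round 2 (k=31): L=6 R=119
Round 3 (k=23): L=119 R=190
Round 4 (k=48): L=190 R=208

Answer: 182,6 6,119 119,190 190,208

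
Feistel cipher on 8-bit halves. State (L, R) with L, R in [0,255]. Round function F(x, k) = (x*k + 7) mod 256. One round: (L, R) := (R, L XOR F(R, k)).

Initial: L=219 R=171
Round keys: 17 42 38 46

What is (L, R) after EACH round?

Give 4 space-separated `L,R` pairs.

Answer: 171,185 185,202 202,186 186,185

Derivation:
Round 1 (k=17): L=171 R=185
Round 2 (k=42): L=185 R=202
Round 3 (k=38): L=202 R=186
Round 4 (k=46): L=186 R=185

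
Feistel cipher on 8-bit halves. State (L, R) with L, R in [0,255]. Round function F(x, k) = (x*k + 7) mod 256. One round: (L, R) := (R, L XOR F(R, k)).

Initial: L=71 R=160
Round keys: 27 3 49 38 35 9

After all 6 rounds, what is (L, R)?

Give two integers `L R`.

Answer: 197 136

Derivation:
Round 1 (k=27): L=160 R=160
Round 2 (k=3): L=160 R=71
Round 3 (k=49): L=71 R=62
Round 4 (k=38): L=62 R=124
Round 5 (k=35): L=124 R=197
Round 6 (k=9): L=197 R=136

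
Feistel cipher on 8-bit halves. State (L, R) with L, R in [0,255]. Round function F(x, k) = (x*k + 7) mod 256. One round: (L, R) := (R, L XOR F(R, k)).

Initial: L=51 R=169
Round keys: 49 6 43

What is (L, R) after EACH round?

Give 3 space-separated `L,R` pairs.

Round 1 (k=49): L=169 R=83
Round 2 (k=6): L=83 R=80
Round 3 (k=43): L=80 R=36

Answer: 169,83 83,80 80,36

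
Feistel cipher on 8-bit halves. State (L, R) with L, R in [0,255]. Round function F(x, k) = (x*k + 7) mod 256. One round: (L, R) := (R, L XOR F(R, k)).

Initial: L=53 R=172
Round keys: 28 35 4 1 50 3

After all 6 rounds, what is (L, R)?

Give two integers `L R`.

Round 1 (k=28): L=172 R=226
Round 2 (k=35): L=226 R=65
Round 3 (k=4): L=65 R=233
Round 4 (k=1): L=233 R=177
Round 5 (k=50): L=177 R=112
Round 6 (k=3): L=112 R=230

Answer: 112 230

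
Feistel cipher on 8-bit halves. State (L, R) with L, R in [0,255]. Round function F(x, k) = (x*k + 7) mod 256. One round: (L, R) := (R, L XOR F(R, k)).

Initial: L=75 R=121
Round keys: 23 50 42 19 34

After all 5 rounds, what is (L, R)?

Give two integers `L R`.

Answer: 253 155

Derivation:
Round 1 (k=23): L=121 R=173
Round 2 (k=50): L=173 R=168
Round 3 (k=42): L=168 R=58
Round 4 (k=19): L=58 R=253
Round 5 (k=34): L=253 R=155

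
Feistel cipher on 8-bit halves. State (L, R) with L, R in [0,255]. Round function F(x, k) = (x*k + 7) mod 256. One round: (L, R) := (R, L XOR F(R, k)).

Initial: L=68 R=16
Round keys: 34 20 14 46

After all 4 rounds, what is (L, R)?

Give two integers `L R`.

Answer: 242 80

Derivation:
Round 1 (k=34): L=16 R=99
Round 2 (k=20): L=99 R=211
Round 3 (k=14): L=211 R=242
Round 4 (k=46): L=242 R=80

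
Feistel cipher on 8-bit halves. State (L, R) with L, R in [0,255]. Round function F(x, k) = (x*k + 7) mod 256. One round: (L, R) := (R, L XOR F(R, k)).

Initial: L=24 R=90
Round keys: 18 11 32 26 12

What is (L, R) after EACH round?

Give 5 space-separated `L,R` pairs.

Answer: 90,67 67,178 178,4 4,221 221,103

Derivation:
Round 1 (k=18): L=90 R=67
Round 2 (k=11): L=67 R=178
Round 3 (k=32): L=178 R=4
Round 4 (k=26): L=4 R=221
Round 5 (k=12): L=221 R=103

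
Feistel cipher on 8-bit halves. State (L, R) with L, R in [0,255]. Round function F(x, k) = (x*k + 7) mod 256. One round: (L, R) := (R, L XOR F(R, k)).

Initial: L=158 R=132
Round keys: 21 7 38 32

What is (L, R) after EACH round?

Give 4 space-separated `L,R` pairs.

Answer: 132,69 69,110 110,30 30,169

Derivation:
Round 1 (k=21): L=132 R=69
Round 2 (k=7): L=69 R=110
Round 3 (k=38): L=110 R=30
Round 4 (k=32): L=30 R=169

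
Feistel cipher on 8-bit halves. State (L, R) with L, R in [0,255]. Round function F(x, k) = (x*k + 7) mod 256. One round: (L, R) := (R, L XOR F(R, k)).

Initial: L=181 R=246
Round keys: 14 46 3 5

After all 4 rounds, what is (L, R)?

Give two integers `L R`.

Round 1 (k=14): L=246 R=206
Round 2 (k=46): L=206 R=253
Round 3 (k=3): L=253 R=48
Round 4 (k=5): L=48 R=10

Answer: 48 10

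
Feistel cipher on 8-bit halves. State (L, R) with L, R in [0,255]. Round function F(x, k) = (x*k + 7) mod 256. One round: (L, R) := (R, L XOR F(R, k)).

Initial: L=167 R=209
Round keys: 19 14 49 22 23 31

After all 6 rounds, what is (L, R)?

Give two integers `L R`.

Round 1 (k=19): L=209 R=45
Round 2 (k=14): L=45 R=172
Round 3 (k=49): L=172 R=222
Round 4 (k=22): L=222 R=183
Round 5 (k=23): L=183 R=166
Round 6 (k=31): L=166 R=150

Answer: 166 150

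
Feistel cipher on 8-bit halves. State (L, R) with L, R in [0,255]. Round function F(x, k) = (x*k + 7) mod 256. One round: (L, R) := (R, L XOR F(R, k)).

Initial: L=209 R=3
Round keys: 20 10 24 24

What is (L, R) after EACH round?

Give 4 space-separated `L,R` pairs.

Round 1 (k=20): L=3 R=146
Round 2 (k=10): L=146 R=184
Round 3 (k=24): L=184 R=213
Round 4 (k=24): L=213 R=71

Answer: 3,146 146,184 184,213 213,71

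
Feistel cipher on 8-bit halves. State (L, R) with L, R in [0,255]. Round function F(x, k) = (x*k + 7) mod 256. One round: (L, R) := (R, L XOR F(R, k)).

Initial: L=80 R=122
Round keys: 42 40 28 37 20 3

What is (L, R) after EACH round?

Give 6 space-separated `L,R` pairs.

Answer: 122,91 91,69 69,200 200,170 170,135 135,54

Derivation:
Round 1 (k=42): L=122 R=91
Round 2 (k=40): L=91 R=69
Round 3 (k=28): L=69 R=200
Round 4 (k=37): L=200 R=170
Round 5 (k=20): L=170 R=135
Round 6 (k=3): L=135 R=54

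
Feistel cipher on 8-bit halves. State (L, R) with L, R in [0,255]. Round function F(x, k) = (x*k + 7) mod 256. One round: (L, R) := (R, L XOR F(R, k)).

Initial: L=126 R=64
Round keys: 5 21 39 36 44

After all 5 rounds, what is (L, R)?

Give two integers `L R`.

Round 1 (k=5): L=64 R=57
Round 2 (k=21): L=57 R=244
Round 3 (k=39): L=244 R=10
Round 4 (k=36): L=10 R=155
Round 5 (k=44): L=155 R=161

Answer: 155 161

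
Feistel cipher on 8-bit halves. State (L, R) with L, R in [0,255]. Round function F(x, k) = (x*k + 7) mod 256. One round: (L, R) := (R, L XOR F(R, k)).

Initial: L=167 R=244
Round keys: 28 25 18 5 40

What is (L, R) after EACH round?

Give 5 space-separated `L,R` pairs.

Round 1 (k=28): L=244 R=16
Round 2 (k=25): L=16 R=99
Round 3 (k=18): L=99 R=237
Round 4 (k=5): L=237 R=203
Round 5 (k=40): L=203 R=82

Answer: 244,16 16,99 99,237 237,203 203,82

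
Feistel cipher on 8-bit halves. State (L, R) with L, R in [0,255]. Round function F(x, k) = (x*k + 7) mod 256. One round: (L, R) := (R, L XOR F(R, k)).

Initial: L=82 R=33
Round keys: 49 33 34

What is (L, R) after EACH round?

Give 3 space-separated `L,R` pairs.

Answer: 33,10 10,112 112,237

Derivation:
Round 1 (k=49): L=33 R=10
Round 2 (k=33): L=10 R=112
Round 3 (k=34): L=112 R=237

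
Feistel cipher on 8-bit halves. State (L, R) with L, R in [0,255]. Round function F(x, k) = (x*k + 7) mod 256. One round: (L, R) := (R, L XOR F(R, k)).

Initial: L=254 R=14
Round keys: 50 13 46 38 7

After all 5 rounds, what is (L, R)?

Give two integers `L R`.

Round 1 (k=50): L=14 R=61
Round 2 (k=13): L=61 R=46
Round 3 (k=46): L=46 R=118
Round 4 (k=38): L=118 R=165
Round 5 (k=7): L=165 R=252

Answer: 165 252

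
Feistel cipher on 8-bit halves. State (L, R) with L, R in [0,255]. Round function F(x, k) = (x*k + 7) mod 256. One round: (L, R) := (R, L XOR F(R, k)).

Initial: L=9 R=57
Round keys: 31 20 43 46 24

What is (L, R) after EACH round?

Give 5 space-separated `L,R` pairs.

Round 1 (k=31): L=57 R=231
Round 2 (k=20): L=231 R=42
Round 3 (k=43): L=42 R=242
Round 4 (k=46): L=242 R=169
Round 5 (k=24): L=169 R=45

Answer: 57,231 231,42 42,242 242,169 169,45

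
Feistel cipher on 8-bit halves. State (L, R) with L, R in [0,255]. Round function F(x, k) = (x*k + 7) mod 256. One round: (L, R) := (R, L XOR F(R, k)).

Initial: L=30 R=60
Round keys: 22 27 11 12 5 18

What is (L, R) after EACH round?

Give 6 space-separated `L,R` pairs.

Round 1 (k=22): L=60 R=49
Round 2 (k=27): L=49 R=14
Round 3 (k=11): L=14 R=144
Round 4 (k=12): L=144 R=201
Round 5 (k=5): L=201 R=100
Round 6 (k=18): L=100 R=198

Answer: 60,49 49,14 14,144 144,201 201,100 100,198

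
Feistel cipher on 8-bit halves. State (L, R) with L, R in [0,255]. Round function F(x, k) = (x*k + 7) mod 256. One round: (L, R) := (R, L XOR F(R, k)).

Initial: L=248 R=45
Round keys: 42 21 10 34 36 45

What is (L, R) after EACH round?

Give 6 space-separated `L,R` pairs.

Answer: 45,145 145,193 193,0 0,198 198,223 223,252

Derivation:
Round 1 (k=42): L=45 R=145
Round 2 (k=21): L=145 R=193
Round 3 (k=10): L=193 R=0
Round 4 (k=34): L=0 R=198
Round 5 (k=36): L=198 R=223
Round 6 (k=45): L=223 R=252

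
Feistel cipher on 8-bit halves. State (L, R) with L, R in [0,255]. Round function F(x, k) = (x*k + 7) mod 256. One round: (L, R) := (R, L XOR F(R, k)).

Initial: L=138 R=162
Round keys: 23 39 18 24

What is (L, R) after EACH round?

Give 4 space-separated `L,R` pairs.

Round 1 (k=23): L=162 R=31
Round 2 (k=39): L=31 R=98
Round 3 (k=18): L=98 R=244
Round 4 (k=24): L=244 R=133

Answer: 162,31 31,98 98,244 244,133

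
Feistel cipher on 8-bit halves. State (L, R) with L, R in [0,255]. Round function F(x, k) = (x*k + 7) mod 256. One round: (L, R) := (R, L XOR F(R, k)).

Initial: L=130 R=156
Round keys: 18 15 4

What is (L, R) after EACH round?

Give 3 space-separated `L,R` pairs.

Answer: 156,125 125,198 198,98

Derivation:
Round 1 (k=18): L=156 R=125
Round 2 (k=15): L=125 R=198
Round 3 (k=4): L=198 R=98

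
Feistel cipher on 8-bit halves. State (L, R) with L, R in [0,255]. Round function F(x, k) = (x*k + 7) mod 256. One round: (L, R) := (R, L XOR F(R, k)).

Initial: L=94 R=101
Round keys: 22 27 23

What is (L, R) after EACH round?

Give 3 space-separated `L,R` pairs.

Answer: 101,235 235,181 181,161

Derivation:
Round 1 (k=22): L=101 R=235
Round 2 (k=27): L=235 R=181
Round 3 (k=23): L=181 R=161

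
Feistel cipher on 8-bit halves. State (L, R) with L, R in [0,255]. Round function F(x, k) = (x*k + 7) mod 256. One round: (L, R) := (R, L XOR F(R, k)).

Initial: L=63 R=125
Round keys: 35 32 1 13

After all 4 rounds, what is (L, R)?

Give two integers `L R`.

Answer: 64 29

Derivation:
Round 1 (k=35): L=125 R=33
Round 2 (k=32): L=33 R=90
Round 3 (k=1): L=90 R=64
Round 4 (k=13): L=64 R=29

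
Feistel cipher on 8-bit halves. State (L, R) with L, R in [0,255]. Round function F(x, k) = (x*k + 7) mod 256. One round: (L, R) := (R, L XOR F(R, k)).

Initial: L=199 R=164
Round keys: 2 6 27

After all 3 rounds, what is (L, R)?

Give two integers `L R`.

Round 1 (k=2): L=164 R=136
Round 2 (k=6): L=136 R=147
Round 3 (k=27): L=147 R=0

Answer: 147 0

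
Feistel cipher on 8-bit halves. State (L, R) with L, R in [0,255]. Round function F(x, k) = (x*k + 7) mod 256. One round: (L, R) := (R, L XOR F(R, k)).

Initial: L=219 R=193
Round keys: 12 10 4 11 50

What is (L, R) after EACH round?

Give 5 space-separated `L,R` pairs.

Answer: 193,200 200,22 22,151 151,146 146,28

Derivation:
Round 1 (k=12): L=193 R=200
Round 2 (k=10): L=200 R=22
Round 3 (k=4): L=22 R=151
Round 4 (k=11): L=151 R=146
Round 5 (k=50): L=146 R=28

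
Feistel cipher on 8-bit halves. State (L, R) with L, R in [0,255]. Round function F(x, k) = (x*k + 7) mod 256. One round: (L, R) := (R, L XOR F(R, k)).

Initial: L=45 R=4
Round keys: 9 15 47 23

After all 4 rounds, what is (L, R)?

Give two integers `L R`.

Round 1 (k=9): L=4 R=6
Round 2 (k=15): L=6 R=101
Round 3 (k=47): L=101 R=148
Round 4 (k=23): L=148 R=54

Answer: 148 54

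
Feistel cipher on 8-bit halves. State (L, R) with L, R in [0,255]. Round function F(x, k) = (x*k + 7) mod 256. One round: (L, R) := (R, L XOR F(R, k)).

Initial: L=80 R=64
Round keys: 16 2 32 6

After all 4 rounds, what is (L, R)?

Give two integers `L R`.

Round 1 (k=16): L=64 R=87
Round 2 (k=2): L=87 R=245
Round 3 (k=32): L=245 R=240
Round 4 (k=6): L=240 R=82

Answer: 240 82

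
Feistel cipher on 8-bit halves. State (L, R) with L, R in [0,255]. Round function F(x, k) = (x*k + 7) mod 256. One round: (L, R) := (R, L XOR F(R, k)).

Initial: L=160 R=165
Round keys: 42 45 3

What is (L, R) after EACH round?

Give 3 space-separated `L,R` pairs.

Answer: 165,185 185,41 41,59

Derivation:
Round 1 (k=42): L=165 R=185
Round 2 (k=45): L=185 R=41
Round 3 (k=3): L=41 R=59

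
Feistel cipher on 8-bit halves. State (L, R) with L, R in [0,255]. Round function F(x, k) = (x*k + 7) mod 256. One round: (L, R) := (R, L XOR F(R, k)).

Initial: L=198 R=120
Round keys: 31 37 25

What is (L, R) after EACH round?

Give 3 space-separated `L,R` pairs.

Round 1 (k=31): L=120 R=73
Round 2 (k=37): L=73 R=236
Round 3 (k=25): L=236 R=90

Answer: 120,73 73,236 236,90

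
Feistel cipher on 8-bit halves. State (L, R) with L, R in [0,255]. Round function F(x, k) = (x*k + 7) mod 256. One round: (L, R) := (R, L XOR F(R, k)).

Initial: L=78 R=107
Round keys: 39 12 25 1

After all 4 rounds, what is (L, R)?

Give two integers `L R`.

Round 1 (k=39): L=107 R=26
Round 2 (k=12): L=26 R=84
Round 3 (k=25): L=84 R=33
Round 4 (k=1): L=33 R=124

Answer: 33 124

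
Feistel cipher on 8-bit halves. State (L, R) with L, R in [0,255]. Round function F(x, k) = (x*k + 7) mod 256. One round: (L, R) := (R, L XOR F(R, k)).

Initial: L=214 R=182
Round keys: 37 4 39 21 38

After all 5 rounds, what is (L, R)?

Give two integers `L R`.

Round 1 (k=37): L=182 R=131
Round 2 (k=4): L=131 R=165
Round 3 (k=39): L=165 R=169
Round 4 (k=21): L=169 R=65
Round 5 (k=38): L=65 R=4

Answer: 65 4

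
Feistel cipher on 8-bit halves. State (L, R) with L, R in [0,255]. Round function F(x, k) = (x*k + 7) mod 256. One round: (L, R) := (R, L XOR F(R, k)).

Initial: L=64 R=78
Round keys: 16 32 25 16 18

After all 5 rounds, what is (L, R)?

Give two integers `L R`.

Round 1 (k=16): L=78 R=167
Round 2 (k=32): L=167 R=169
Round 3 (k=25): L=169 R=47
Round 4 (k=16): L=47 R=94
Round 5 (k=18): L=94 R=140

Answer: 94 140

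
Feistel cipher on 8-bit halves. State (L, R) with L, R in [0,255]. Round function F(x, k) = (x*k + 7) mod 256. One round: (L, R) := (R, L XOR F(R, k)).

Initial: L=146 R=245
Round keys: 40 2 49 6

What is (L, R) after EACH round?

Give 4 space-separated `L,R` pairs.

Answer: 245,221 221,52 52,38 38,223

Derivation:
Round 1 (k=40): L=245 R=221
Round 2 (k=2): L=221 R=52
Round 3 (k=49): L=52 R=38
Round 4 (k=6): L=38 R=223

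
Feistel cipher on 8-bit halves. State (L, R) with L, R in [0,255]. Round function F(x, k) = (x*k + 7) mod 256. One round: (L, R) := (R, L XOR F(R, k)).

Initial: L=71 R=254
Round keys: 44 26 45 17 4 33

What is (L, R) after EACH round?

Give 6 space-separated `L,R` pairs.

Round 1 (k=44): L=254 R=232
Round 2 (k=26): L=232 R=105
Round 3 (k=45): L=105 R=148
Round 4 (k=17): L=148 R=178
Round 5 (k=4): L=178 R=91
Round 6 (k=33): L=91 R=112

Answer: 254,232 232,105 105,148 148,178 178,91 91,112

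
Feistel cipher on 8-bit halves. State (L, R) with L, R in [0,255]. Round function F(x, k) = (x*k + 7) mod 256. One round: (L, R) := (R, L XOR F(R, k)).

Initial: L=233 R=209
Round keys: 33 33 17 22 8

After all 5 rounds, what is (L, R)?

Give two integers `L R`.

Round 1 (k=33): L=209 R=17
Round 2 (k=33): L=17 R=233
Round 3 (k=17): L=233 R=145
Round 4 (k=22): L=145 R=148
Round 5 (k=8): L=148 R=54

Answer: 148 54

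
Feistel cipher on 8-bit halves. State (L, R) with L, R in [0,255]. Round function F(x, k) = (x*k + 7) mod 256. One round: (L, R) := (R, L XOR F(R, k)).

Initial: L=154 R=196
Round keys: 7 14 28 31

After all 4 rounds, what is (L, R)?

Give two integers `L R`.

Answer: 90 140

Derivation:
Round 1 (k=7): L=196 R=249
Round 2 (k=14): L=249 R=97
Round 3 (k=28): L=97 R=90
Round 4 (k=31): L=90 R=140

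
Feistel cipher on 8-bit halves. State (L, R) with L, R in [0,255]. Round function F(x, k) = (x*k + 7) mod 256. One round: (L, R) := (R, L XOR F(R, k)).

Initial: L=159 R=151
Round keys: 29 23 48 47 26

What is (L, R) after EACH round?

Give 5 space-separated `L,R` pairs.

Answer: 151,189 189,149 149,74 74,8 8,157

Derivation:
Round 1 (k=29): L=151 R=189
Round 2 (k=23): L=189 R=149
Round 3 (k=48): L=149 R=74
Round 4 (k=47): L=74 R=8
Round 5 (k=26): L=8 R=157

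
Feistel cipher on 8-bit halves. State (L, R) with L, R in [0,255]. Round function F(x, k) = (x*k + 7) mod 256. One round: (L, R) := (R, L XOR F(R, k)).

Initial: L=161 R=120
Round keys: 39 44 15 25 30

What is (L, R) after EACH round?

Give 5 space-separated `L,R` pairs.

Round 1 (k=39): L=120 R=238
Round 2 (k=44): L=238 R=151
Round 3 (k=15): L=151 R=14
Round 4 (k=25): L=14 R=242
Round 5 (k=30): L=242 R=109

Answer: 120,238 238,151 151,14 14,242 242,109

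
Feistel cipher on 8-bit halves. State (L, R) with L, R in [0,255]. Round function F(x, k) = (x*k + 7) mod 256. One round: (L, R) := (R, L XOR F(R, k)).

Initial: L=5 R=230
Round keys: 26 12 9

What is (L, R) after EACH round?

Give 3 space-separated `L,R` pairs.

Round 1 (k=26): L=230 R=102
Round 2 (k=12): L=102 R=41
Round 3 (k=9): L=41 R=30

Answer: 230,102 102,41 41,30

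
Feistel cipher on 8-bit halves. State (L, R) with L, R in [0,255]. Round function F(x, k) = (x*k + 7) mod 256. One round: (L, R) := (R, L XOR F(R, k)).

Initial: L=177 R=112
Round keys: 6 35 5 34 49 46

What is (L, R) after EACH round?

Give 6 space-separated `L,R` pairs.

Answer: 112,22 22,121 121,114 114,82 82,203 203,211

Derivation:
Round 1 (k=6): L=112 R=22
Round 2 (k=35): L=22 R=121
Round 3 (k=5): L=121 R=114
Round 4 (k=34): L=114 R=82
Round 5 (k=49): L=82 R=203
Round 6 (k=46): L=203 R=211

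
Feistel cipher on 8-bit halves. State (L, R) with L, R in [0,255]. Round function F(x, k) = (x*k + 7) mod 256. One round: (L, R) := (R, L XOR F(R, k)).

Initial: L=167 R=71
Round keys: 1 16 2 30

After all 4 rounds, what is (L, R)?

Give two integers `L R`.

Round 1 (k=1): L=71 R=233
Round 2 (k=16): L=233 R=208
Round 3 (k=2): L=208 R=78
Round 4 (k=30): L=78 R=251

Answer: 78 251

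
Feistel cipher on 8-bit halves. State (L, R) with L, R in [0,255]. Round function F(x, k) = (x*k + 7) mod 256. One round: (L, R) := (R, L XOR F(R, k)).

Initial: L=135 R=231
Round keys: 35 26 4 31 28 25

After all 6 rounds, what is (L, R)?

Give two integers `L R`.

Answer: 119 119

Derivation:
Round 1 (k=35): L=231 R=27
Round 2 (k=26): L=27 R=34
Round 3 (k=4): L=34 R=148
Round 4 (k=31): L=148 R=209
Round 5 (k=28): L=209 R=119
Round 6 (k=25): L=119 R=119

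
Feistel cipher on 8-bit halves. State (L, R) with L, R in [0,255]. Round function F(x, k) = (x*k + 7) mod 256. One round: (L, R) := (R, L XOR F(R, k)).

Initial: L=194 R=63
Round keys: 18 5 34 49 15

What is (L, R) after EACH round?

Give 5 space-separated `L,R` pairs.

Round 1 (k=18): L=63 R=183
Round 2 (k=5): L=183 R=165
Round 3 (k=34): L=165 R=70
Round 4 (k=49): L=70 R=200
Round 5 (k=15): L=200 R=249

Answer: 63,183 183,165 165,70 70,200 200,249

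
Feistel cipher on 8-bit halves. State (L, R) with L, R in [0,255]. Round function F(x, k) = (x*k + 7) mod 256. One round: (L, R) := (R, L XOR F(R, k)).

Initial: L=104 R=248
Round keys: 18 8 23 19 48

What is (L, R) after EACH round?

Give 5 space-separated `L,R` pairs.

Answer: 248,31 31,7 7,183 183,155 155,160

Derivation:
Round 1 (k=18): L=248 R=31
Round 2 (k=8): L=31 R=7
Round 3 (k=23): L=7 R=183
Round 4 (k=19): L=183 R=155
Round 5 (k=48): L=155 R=160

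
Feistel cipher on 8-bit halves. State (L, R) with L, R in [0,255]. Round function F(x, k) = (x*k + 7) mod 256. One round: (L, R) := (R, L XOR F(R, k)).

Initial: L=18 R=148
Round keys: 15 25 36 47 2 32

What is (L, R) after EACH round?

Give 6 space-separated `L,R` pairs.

Answer: 148,161 161,84 84,118 118,229 229,167 167,2

Derivation:
Round 1 (k=15): L=148 R=161
Round 2 (k=25): L=161 R=84
Round 3 (k=36): L=84 R=118
Round 4 (k=47): L=118 R=229
Round 5 (k=2): L=229 R=167
Round 6 (k=32): L=167 R=2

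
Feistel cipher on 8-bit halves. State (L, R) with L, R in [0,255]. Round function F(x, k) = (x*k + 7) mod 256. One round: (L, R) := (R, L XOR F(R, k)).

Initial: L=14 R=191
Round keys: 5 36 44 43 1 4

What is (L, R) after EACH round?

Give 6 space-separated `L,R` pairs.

Answer: 191,204 204,8 8,171 171,200 200,100 100,95

Derivation:
Round 1 (k=5): L=191 R=204
Round 2 (k=36): L=204 R=8
Round 3 (k=44): L=8 R=171
Round 4 (k=43): L=171 R=200
Round 5 (k=1): L=200 R=100
Round 6 (k=4): L=100 R=95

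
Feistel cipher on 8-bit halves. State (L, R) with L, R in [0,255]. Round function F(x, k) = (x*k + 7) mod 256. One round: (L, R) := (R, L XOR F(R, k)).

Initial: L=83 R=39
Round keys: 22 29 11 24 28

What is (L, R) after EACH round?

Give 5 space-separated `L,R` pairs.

Round 1 (k=22): L=39 R=50
Round 2 (k=29): L=50 R=150
Round 3 (k=11): L=150 R=75
Round 4 (k=24): L=75 R=153
Round 5 (k=28): L=153 R=136

Answer: 39,50 50,150 150,75 75,153 153,136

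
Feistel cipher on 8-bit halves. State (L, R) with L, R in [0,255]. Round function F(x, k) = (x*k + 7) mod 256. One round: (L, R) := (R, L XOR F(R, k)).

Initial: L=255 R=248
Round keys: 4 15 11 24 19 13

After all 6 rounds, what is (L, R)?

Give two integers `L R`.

Round 1 (k=4): L=248 R=24
Round 2 (k=15): L=24 R=151
Round 3 (k=11): L=151 R=156
Round 4 (k=24): L=156 R=48
Round 5 (k=19): L=48 R=11
Round 6 (k=13): L=11 R=166

Answer: 11 166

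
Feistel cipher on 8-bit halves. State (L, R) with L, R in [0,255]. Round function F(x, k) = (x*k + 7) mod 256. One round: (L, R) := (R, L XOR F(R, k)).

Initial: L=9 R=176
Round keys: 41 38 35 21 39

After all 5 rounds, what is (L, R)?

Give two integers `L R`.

Round 1 (k=41): L=176 R=62
Round 2 (k=38): L=62 R=139
Round 3 (k=35): L=139 R=54
Round 4 (k=21): L=54 R=254
Round 5 (k=39): L=254 R=143

Answer: 254 143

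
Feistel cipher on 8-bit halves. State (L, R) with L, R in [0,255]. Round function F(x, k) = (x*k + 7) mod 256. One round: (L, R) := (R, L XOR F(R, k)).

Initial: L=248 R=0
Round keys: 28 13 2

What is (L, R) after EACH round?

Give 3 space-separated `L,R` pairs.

Answer: 0,255 255,250 250,4

Derivation:
Round 1 (k=28): L=0 R=255
Round 2 (k=13): L=255 R=250
Round 3 (k=2): L=250 R=4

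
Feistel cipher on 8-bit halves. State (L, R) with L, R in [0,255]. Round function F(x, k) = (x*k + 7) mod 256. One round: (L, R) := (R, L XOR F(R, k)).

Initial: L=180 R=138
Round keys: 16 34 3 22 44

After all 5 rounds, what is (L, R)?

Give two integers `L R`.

Answer: 86 192

Derivation:
Round 1 (k=16): L=138 R=19
Round 2 (k=34): L=19 R=7
Round 3 (k=3): L=7 R=15
Round 4 (k=22): L=15 R=86
Round 5 (k=44): L=86 R=192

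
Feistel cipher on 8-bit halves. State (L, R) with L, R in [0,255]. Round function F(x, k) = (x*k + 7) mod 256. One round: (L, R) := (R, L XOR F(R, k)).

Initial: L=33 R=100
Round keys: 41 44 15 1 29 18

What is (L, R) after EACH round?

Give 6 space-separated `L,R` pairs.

Answer: 100,42 42,91 91,118 118,38 38,35 35,91

Derivation:
Round 1 (k=41): L=100 R=42
Round 2 (k=44): L=42 R=91
Round 3 (k=15): L=91 R=118
Round 4 (k=1): L=118 R=38
Round 5 (k=29): L=38 R=35
Round 6 (k=18): L=35 R=91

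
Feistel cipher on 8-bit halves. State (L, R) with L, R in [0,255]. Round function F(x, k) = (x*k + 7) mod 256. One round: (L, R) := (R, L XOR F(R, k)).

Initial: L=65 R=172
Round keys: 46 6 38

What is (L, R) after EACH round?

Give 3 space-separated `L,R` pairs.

Answer: 172,174 174,183 183,159

Derivation:
Round 1 (k=46): L=172 R=174
Round 2 (k=6): L=174 R=183
Round 3 (k=38): L=183 R=159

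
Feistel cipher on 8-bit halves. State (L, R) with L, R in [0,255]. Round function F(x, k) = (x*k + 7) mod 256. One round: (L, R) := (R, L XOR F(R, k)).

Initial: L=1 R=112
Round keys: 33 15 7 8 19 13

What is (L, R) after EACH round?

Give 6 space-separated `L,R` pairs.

Answer: 112,118 118,129 129,248 248,70 70,193 193,146

Derivation:
Round 1 (k=33): L=112 R=118
Round 2 (k=15): L=118 R=129
Round 3 (k=7): L=129 R=248
Round 4 (k=8): L=248 R=70
Round 5 (k=19): L=70 R=193
Round 6 (k=13): L=193 R=146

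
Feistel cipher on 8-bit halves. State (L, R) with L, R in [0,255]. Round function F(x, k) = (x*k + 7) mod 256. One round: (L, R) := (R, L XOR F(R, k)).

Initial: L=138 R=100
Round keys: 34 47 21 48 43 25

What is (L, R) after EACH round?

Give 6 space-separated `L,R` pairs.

Answer: 100,197 197,86 86,208 208,81 81,114 114,120

Derivation:
Round 1 (k=34): L=100 R=197
Round 2 (k=47): L=197 R=86
Round 3 (k=21): L=86 R=208
Round 4 (k=48): L=208 R=81
Round 5 (k=43): L=81 R=114
Round 6 (k=25): L=114 R=120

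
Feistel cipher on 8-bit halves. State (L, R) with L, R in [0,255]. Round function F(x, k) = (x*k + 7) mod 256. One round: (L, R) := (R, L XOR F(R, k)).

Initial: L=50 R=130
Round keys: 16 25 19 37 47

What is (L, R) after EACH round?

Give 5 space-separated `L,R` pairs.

Round 1 (k=16): L=130 R=21
Round 2 (k=25): L=21 R=150
Round 3 (k=19): L=150 R=60
Round 4 (k=37): L=60 R=37
Round 5 (k=47): L=37 R=238

Answer: 130,21 21,150 150,60 60,37 37,238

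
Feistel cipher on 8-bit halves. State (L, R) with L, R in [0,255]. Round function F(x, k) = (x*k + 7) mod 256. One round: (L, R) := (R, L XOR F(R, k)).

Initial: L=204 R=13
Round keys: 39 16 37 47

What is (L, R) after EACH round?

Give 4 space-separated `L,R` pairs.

Round 1 (k=39): L=13 R=206
Round 2 (k=16): L=206 R=234
Round 3 (k=37): L=234 R=23
Round 4 (k=47): L=23 R=170

Answer: 13,206 206,234 234,23 23,170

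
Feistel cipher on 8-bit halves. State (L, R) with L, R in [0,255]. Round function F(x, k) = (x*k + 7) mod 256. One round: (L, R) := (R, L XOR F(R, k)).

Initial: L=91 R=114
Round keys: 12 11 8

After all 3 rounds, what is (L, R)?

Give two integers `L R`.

Round 1 (k=12): L=114 R=4
Round 2 (k=11): L=4 R=65
Round 3 (k=8): L=65 R=11

Answer: 65 11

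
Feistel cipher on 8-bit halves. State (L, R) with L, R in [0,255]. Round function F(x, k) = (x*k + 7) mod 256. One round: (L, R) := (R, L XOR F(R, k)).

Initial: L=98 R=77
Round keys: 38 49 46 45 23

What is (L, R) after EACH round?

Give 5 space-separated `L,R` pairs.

Answer: 77,23 23,35 35,70 70,118 118,231

Derivation:
Round 1 (k=38): L=77 R=23
Round 2 (k=49): L=23 R=35
Round 3 (k=46): L=35 R=70
Round 4 (k=45): L=70 R=118
Round 5 (k=23): L=118 R=231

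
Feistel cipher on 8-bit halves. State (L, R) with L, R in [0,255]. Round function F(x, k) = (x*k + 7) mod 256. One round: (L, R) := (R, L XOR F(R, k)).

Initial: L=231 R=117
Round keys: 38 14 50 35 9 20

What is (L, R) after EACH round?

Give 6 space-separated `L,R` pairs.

Round 1 (k=38): L=117 R=130
Round 2 (k=14): L=130 R=86
Round 3 (k=50): L=86 R=81
Round 4 (k=35): L=81 R=76
Round 5 (k=9): L=76 R=226
Round 6 (k=20): L=226 R=227

Answer: 117,130 130,86 86,81 81,76 76,226 226,227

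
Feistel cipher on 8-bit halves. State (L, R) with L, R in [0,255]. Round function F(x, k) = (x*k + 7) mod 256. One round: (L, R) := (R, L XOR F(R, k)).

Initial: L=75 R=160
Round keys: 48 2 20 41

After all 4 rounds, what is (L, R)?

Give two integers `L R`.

Answer: 191 161

Derivation:
Round 1 (k=48): L=160 R=76
Round 2 (k=2): L=76 R=63
Round 3 (k=20): L=63 R=191
Round 4 (k=41): L=191 R=161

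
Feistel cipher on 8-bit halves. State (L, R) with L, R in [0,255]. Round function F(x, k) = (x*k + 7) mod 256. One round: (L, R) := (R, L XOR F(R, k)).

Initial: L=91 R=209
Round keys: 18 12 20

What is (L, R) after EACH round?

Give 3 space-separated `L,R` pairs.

Answer: 209,226 226,78 78,253

Derivation:
Round 1 (k=18): L=209 R=226
Round 2 (k=12): L=226 R=78
Round 3 (k=20): L=78 R=253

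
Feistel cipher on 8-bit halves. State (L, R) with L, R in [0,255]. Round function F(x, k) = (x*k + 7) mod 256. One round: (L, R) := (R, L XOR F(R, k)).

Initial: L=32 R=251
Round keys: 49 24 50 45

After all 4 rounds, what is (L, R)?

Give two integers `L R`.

Answer: 237 252

Derivation:
Round 1 (k=49): L=251 R=50
Round 2 (k=24): L=50 R=76
Round 3 (k=50): L=76 R=237
Round 4 (k=45): L=237 R=252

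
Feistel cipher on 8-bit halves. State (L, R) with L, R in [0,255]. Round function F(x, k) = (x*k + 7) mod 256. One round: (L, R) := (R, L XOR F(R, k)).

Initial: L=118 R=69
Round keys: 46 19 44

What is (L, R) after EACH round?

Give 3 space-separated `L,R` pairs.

Answer: 69,27 27,77 77,88

Derivation:
Round 1 (k=46): L=69 R=27
Round 2 (k=19): L=27 R=77
Round 3 (k=44): L=77 R=88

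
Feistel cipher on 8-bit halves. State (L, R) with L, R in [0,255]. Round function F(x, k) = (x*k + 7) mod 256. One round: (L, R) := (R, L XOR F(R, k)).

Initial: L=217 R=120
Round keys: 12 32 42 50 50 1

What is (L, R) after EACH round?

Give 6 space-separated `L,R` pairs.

Answer: 120,126 126,191 191,35 35,98 98,8 8,109

Derivation:
Round 1 (k=12): L=120 R=126
Round 2 (k=32): L=126 R=191
Round 3 (k=42): L=191 R=35
Round 4 (k=50): L=35 R=98
Round 5 (k=50): L=98 R=8
Round 6 (k=1): L=8 R=109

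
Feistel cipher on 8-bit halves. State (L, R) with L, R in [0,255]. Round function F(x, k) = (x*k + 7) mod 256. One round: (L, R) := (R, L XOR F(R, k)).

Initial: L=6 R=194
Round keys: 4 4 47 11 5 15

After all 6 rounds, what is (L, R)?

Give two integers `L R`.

Round 1 (k=4): L=194 R=9
Round 2 (k=4): L=9 R=233
Round 3 (k=47): L=233 R=199
Round 4 (k=11): L=199 R=125
Round 5 (k=5): L=125 R=191
Round 6 (k=15): L=191 R=69

Answer: 191 69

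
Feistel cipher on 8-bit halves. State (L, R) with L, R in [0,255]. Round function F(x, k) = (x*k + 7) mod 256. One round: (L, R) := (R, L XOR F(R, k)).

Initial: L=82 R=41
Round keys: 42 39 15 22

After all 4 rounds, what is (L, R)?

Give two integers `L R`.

Round 1 (k=42): L=41 R=147
Round 2 (k=39): L=147 R=69
Round 3 (k=15): L=69 R=129
Round 4 (k=22): L=129 R=88

Answer: 129 88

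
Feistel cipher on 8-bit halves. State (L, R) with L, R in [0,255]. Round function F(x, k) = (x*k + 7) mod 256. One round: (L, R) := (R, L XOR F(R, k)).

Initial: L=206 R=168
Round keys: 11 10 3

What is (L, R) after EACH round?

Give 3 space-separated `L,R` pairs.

Round 1 (k=11): L=168 R=241
Round 2 (k=10): L=241 R=217
Round 3 (k=3): L=217 R=99

Answer: 168,241 241,217 217,99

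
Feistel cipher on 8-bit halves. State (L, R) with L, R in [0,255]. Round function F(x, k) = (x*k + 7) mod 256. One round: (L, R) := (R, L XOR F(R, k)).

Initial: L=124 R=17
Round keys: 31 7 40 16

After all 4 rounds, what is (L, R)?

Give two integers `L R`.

Answer: 13 43

Derivation:
Round 1 (k=31): L=17 R=106
Round 2 (k=7): L=106 R=252
Round 3 (k=40): L=252 R=13
Round 4 (k=16): L=13 R=43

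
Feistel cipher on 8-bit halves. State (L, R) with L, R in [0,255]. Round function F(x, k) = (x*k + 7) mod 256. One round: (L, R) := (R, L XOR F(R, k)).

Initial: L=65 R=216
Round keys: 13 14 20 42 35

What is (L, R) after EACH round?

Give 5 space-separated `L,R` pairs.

Round 1 (k=13): L=216 R=190
Round 2 (k=14): L=190 R=179
Round 3 (k=20): L=179 R=189
Round 4 (k=42): L=189 R=186
Round 5 (k=35): L=186 R=200

Answer: 216,190 190,179 179,189 189,186 186,200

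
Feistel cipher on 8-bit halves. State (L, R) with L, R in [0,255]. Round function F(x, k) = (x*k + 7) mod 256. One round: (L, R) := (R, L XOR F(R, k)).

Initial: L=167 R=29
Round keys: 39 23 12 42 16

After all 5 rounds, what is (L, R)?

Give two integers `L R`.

Answer: 228 9

Derivation:
Round 1 (k=39): L=29 R=213
Round 2 (k=23): L=213 R=55
Round 3 (k=12): L=55 R=78
Round 4 (k=42): L=78 R=228
Round 5 (k=16): L=228 R=9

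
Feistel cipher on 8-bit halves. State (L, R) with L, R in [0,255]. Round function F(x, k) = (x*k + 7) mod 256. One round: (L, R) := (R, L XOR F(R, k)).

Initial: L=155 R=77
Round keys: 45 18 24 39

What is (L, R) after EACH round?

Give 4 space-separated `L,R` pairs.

Answer: 77,11 11,128 128,12 12,91

Derivation:
Round 1 (k=45): L=77 R=11
Round 2 (k=18): L=11 R=128
Round 3 (k=24): L=128 R=12
Round 4 (k=39): L=12 R=91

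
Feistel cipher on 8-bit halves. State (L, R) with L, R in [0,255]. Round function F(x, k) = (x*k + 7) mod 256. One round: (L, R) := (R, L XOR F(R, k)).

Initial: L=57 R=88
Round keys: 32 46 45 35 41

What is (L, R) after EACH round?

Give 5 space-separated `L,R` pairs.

Answer: 88,62 62,115 115,0 0,116 116,155

Derivation:
Round 1 (k=32): L=88 R=62
Round 2 (k=46): L=62 R=115
Round 3 (k=45): L=115 R=0
Round 4 (k=35): L=0 R=116
Round 5 (k=41): L=116 R=155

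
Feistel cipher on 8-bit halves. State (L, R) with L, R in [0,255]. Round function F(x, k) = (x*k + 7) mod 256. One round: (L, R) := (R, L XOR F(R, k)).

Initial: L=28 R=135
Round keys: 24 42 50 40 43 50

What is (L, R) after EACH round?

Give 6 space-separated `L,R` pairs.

Round 1 (k=24): L=135 R=179
Round 2 (k=42): L=179 R=226
Round 3 (k=50): L=226 R=152
Round 4 (k=40): L=152 R=37
Round 5 (k=43): L=37 R=166
Round 6 (k=50): L=166 R=86

Answer: 135,179 179,226 226,152 152,37 37,166 166,86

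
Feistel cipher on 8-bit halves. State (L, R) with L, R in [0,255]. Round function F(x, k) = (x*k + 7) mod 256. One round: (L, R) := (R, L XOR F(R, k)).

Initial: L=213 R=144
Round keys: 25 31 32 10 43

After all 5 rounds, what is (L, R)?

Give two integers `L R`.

Answer: 236 206

Derivation:
Round 1 (k=25): L=144 R=194
Round 2 (k=31): L=194 R=21
Round 3 (k=32): L=21 R=101
Round 4 (k=10): L=101 R=236
Round 5 (k=43): L=236 R=206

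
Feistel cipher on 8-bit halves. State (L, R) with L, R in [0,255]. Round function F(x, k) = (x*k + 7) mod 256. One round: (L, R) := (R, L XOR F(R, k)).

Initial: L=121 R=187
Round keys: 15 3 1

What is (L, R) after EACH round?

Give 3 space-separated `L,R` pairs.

Answer: 187,133 133,45 45,177

Derivation:
Round 1 (k=15): L=187 R=133
Round 2 (k=3): L=133 R=45
Round 3 (k=1): L=45 R=177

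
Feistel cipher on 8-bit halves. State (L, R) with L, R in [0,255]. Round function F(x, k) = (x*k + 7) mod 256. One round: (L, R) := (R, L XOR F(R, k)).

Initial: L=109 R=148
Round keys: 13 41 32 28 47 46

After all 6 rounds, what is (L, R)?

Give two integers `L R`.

Round 1 (k=13): L=148 R=230
Round 2 (k=41): L=230 R=73
Round 3 (k=32): L=73 R=193
Round 4 (k=28): L=193 R=106
Round 5 (k=47): L=106 R=188
Round 6 (k=46): L=188 R=165

Answer: 188 165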